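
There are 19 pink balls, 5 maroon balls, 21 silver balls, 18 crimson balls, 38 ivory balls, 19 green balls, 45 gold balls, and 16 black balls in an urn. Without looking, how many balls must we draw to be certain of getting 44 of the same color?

180

Treat the 8 colors as pigeonholes.
In the worst case we take at most 43 of each color, but all 19 pink, all 5 maroon, all 21 silver, all 18 crimson, all 38 ivory, all 19 green, and all 16 black (fewer than 43), giving 19 + 5 + 21 + 18 + 38 + 19 + 43 + 16 = 179.
One more ball then forces some color to 44, so 179 + 1 = 180.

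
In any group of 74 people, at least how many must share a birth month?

7

There are 12 months of the year, which serve as the pigeonholes.
If each of the 12 months of the year held at most 6, the total would be at most 12 × 6 = 72 < 74, a contradiction.
So at least one holds ⌈74/12⌉ = 7.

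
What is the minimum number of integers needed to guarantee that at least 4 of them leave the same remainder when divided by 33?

100

There are 33 residue classes modulo 33 acting as pigeonholes.
With 33 × 3 = 99 integers we could place exactly 3 in each, with no class reaching 4.
One more forces some class to hold 4, so 99 + 1 = 100.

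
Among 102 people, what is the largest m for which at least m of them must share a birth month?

9

There are 12 months of the year, which serve as the pigeonholes.
If each of the 12 months of the year held at most 8, the total would be at most 12 × 8 = 96 < 102, a contradiction.
So at least one holds ⌈102/12⌉ = 9.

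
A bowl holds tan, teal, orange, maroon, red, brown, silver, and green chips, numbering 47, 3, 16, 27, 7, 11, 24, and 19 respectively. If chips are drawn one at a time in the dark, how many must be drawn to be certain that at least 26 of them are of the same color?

131

In the worst case we take at most 25 of each color, but all 3 teal, all 16 orange, all 7 red, all 11 brown, all 24 silver, and all 19 green (fewer than 25), giving 25 + 3 + 16 + 25 + 7 + 11 + 24 + 19 = 130.
One more chip then forces some color to 26, so 130 + 1 = 131.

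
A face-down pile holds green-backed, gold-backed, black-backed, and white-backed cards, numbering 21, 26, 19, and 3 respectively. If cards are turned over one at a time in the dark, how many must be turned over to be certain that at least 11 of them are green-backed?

59

The worst case draws every non-green-backed card first: 26 + 19 + 3 = 48.
The next 11 draws are then forced to be green-backed, giving 48 + 11 = 59.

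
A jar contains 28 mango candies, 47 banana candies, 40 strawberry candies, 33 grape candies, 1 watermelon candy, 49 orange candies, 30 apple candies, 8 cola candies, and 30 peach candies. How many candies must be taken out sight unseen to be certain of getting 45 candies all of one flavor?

Treat the 9 flavors as pigeonholes.
In the worst case we take at most 44 of each flavor, but all 28 mango, all 40 strawberry, all 33 grape, all 1 watermelon, all 30 apple, all 8 cola, and all 30 peach (fewer than 44), giving 28 + 44 + 40 + 33 + 1 + 44 + 30 + 8 + 30 = 258.
One more candy then forces some flavor to 45, so 258 + 1 = 259.

259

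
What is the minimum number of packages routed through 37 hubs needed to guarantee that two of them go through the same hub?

There are 37 hubs acting as pigeonholes.
With 37 packages we could place one in each, avoiding any repeat.
One more forces some class to hold 2, so 37 + 1 = 38.

38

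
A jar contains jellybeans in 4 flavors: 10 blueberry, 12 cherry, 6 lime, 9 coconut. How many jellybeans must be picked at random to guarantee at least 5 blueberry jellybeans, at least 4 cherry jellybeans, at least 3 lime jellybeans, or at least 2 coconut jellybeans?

11

The worst case stops just short of every target: 4 blueberry, 3 cherry, 2 lime, 1 coconut — 4 + 3 + 2 + 1 = 10 jellybeans.
One more jellybean must push some flavor to its target, so 10 + 1 = 11.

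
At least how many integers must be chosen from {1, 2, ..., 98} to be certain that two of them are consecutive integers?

Partition {1, …, 98} into 49 pairs: {1,2}, {3,4}, …, {97,98}.
Choosing 49 integers — say the 49 even numbers 2, 4, …, 98 — takes one from each pair and avoids the property.
Choosing 50 forces two into the same pair by pigeonhole, and those are consecutive. So 50.

50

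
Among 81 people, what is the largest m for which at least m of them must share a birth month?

If each of the 12 months of the year held at most 6, the total would be at most 12 × 6 = 72 < 81, a contradiction.
So at least one holds ⌈81/12⌉ = 7.

7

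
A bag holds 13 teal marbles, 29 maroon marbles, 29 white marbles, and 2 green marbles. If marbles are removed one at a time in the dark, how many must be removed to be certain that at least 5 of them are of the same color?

15

In the worst case we take at most 4 of each color, but all 2 green (fewer than 4), giving 4 + 4 + 4 + 2 = 14.
One more marble then forces some color to 5, so 14 + 1 = 15.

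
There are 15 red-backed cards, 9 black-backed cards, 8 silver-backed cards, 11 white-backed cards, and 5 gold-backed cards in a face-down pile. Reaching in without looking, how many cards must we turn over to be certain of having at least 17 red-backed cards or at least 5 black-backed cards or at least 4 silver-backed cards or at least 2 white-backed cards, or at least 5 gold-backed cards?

The worst case stops just short of every target: all 15 red-backed, 4 black-backed, 3 silver-backed, 1 white-backed, 4 gold-backed — 15 + 4 + 3 + 1 + 4 = 27 cards.
One more card must push some back color to its target, so 27 + 1 = 28.

28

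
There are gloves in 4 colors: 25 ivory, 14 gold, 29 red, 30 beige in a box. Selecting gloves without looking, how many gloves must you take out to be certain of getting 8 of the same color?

29

The worst case takes 7 gloves of each color without reaching 8 of any: 4 × 7 = 28.
The next glove must bring some color to 8, so 28 + 1 = 29.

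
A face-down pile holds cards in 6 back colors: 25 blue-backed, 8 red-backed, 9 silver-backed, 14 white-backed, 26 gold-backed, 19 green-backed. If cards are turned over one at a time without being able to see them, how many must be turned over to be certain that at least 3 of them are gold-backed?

78

The worst case draws every non-gold-backed card first: 25 + 8 + 9 + 14 + 19 = 75.
The next 3 draws are then forced to be gold-backed, giving 75 + 3 = 78.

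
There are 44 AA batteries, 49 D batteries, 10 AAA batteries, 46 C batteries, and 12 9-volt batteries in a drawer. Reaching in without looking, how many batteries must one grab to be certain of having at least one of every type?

152

The hardest type to obtain is AAA: we could draw every other battery first — 161 − 10 = 151 batteries — without a single AAA one.
The next draw must be AAA, so 151 + 1 = 152.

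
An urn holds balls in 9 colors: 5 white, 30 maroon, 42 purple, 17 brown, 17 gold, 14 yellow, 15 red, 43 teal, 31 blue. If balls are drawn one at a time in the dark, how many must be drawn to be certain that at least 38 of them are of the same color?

204

In the worst case we take at most 37 of each color, but all 5 white, all 30 maroon, all 17 brown, all 17 gold, all 14 yellow, all 15 red, and all 31 blue (fewer than 37), giving 5 + 30 + 37 + 17 + 17 + 14 + 15 + 37 + 31 = 203.
One more ball then forces some color to 38, so 203 + 1 = 204.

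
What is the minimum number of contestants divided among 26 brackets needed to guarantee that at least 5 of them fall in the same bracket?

There are 26 brackets acting as pigeonholes.
With 26 × 4 = 104 contestants we could place exactly 4 in each, with no class reaching 5.
One more forces some class to hold 5, so 104 + 1 = 105.

105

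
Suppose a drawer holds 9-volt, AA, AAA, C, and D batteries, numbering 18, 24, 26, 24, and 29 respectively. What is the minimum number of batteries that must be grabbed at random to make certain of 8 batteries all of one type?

The worst case takes 7 batteries of each type without reaching 8 of any: 5 × 7 = 35.
The next battery must bring some type to 8, so 35 + 1 = 36.

36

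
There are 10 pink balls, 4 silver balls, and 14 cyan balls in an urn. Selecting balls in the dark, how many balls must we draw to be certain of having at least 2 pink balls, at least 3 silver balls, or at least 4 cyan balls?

Each of the 3 colors has its own threshold; avoid all of them simultaneously.
The worst case stops just short of every target: 1 pink, 2 silver, 3 cyan — 1 + 2 + 3 = 6 balls.
One more ball must push some color to its target, so 6 + 1 = 7.

7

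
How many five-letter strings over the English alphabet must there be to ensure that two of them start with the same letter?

There are 26 possible first letters acting as pigeonholes.
With 26 five-letter strings over the English alphabet we could place one in each, avoiding any repeat.
One more forces some class to hold 2, so 26 + 1 = 27.

27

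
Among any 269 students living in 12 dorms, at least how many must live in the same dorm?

The 269 students fall into 12 dorms.
If each of the 12 dorms held at most 22, the total would be at most 12 × 22 = 264 < 269, a contradiction.
So at least one holds ⌈269/12⌉ = 23.

23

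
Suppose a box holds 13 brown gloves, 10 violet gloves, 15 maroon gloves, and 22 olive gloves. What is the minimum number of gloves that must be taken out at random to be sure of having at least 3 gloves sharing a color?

Treat the 4 colors as pigeonholes.
The worst case takes 2 gloves of each color without reaching 3 of any: 4 × 2 = 8.
The next glove must bring some color to 3, so 8 + 1 = 9.

9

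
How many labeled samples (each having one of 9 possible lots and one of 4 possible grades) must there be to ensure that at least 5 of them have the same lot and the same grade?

145

There are 9 × 4 = 36 (lot, grade) combinations acting as pigeonholes.
With 36 × 4 = 144 labeled samples we could place exactly 4 in each, with no (lot, grade) pair reaching 5.
One more forces some (lot, grade) pair to hold 5, so 144 + 1 = 145.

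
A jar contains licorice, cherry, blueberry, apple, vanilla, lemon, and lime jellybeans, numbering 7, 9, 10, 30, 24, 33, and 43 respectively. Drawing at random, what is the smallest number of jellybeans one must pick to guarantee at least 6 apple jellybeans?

To avoid apple jellybeans as long as possible, exhaust the other 6 flavors first.
The worst case draws every non-apple jellybean first: 7 + 9 + 10 + 24 + 33 + 43 = 126.
The next 6 draws are then forced to be apple, giving 126 + 6 = 132.

132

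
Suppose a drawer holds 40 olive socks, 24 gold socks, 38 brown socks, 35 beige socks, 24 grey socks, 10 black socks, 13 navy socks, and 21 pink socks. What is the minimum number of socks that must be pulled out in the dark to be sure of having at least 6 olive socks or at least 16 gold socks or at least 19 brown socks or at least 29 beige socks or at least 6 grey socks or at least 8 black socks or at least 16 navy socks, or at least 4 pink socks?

Each of the 8 colors has its own threshold; avoid all of them simultaneously.
The worst case stops just short of every target: 5 olive, 15 gold, 18 brown, 28 beige, 5 grey, 7 black, all 13 navy, 3 pink — 5 + 15 + 18 + 28 + 5 + 7 + 13 + 3 = 94 socks.
One more sock must push some color to its target, so 94 + 1 = 95.

95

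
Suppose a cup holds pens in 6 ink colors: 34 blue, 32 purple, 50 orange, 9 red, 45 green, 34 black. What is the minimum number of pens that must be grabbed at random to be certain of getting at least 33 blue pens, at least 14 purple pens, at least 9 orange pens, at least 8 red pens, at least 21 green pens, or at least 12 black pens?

92

Each of the 6 ink colors has its own threshold; avoid all of them simultaneously.
The worst case stops just short of every target: 32 blue, 13 purple, 8 orange, 7 red, 20 green, 11 black — 32 + 13 + 8 + 7 + 20 + 11 = 91 pens.
One more pen must push some ink color to its target, so 91 + 1 = 92.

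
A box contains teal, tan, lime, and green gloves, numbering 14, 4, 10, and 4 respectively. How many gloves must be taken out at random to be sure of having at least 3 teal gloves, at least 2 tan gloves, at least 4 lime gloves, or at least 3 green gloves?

The worst case stops just short of every target: 2 teal, 1 tan, 3 lime, 2 green — 2 + 1 + 3 + 2 = 8 gloves.
One more glove must push some color to its target, so 8 + 1 = 9.

9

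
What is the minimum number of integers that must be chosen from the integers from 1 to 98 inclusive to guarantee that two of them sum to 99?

50

Partition {1, …, 98} into 49 pairs: {1,98}, {2,97}, …, {49,50}.
Choosing 49 integers — say the integers 1 through 49 — takes one from each pair and avoids the property.
Choosing 50 forces two into the same pair by pigeonhole, and those sum to 99. So 50.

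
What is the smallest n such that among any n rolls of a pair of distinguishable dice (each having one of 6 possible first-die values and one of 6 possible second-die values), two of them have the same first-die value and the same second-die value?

There are 6 × 6 = 36 (first-die value, second-die value) combinations acting as pigeonholes.
With 36 rolls of a pair of distinguishable dice we could place one in each, avoiding any repeat.
One more forces some (first-die value, second-die value) pair to hold 2, so 36 + 1 = 37.

37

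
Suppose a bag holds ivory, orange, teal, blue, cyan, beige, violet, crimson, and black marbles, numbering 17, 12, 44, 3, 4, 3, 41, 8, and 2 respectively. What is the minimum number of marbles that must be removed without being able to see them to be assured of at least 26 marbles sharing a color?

In the worst case we take at most 25 of each color, but all 17 ivory, all 12 orange, all 3 blue, all 4 cyan, all 3 beige, all 8 crimson, and all 2 black (fewer than 25), giving 17 + 12 + 25 + 3 + 4 + 3 + 25 + 8 + 2 = 99.
One more marble then forces some color to 26, so 99 + 1 = 100.

100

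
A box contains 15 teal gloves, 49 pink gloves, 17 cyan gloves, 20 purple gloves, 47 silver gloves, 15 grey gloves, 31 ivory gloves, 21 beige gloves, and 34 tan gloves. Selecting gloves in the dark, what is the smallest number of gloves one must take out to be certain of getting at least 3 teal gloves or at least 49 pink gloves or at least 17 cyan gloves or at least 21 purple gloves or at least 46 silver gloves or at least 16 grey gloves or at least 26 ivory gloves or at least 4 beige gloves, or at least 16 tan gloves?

190

The worst case stops just short of every target: 2 teal, 48 pink, 16 cyan, 20 purple, 45 silver, 15 grey, 25 ivory, 3 beige, 15 tan — 2 + 48 + 16 + 20 + 45 + 15 + 25 + 3 + 15 = 189 gloves.
One more glove must push some color to its target, so 189 + 1 = 190.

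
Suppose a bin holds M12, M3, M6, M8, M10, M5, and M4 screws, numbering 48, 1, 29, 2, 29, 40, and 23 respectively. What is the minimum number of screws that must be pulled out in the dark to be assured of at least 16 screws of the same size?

79

In the worst case we take at most 15 of each size, but all 1 M3 and all 2 M8 (fewer than 15), giving 15 + 1 + 15 + 2 + 15 + 15 + 15 = 78.
One more screw then forces some size to 16, so 78 + 1 = 79.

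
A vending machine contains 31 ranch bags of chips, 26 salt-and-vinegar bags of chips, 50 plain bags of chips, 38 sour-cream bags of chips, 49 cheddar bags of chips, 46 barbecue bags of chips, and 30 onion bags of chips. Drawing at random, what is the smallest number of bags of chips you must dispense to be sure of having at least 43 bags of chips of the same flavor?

252

Treat the 7 flavors as pigeonholes.
In the worst case we take at most 42 of each flavor, but all 31 ranch, all 26 salt-and-vinegar, all 38 sour-cream, and all 30 onion (fewer than 42), giving 31 + 26 + 42 + 38 + 42 + 42 + 30 = 251.
One more bag of chips then forces some flavor to 43, so 251 + 1 = 252.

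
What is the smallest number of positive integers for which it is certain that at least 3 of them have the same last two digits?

201

There are 100 possible two-digit endings acting as pigeonholes.
With 100 × 2 = 200 positive integers we could place exactly 2 in each, with no class reaching 3.
One more forces some class to hold 3, so 200 + 1 = 201.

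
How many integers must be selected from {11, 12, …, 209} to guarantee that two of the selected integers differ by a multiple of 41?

42

Group the integers by remainder mod 41; there are 41 residue classes, each nonempty in this range.
Choosing one from each class (41 integers) avoids any shared remainder.
One more choice must repeat a class, so two differ by a multiple of 41. Hence 41 + 1 = 42.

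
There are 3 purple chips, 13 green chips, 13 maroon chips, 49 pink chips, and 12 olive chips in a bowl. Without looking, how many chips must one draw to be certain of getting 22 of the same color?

63

In the worst case we take at most 21 of each color, but all 3 purple, all 13 green, all 13 maroon, and all 12 olive (fewer than 21), giving 3 + 13 + 13 + 21 + 12 = 62.
One more chip then forces some color to 22, so 62 + 1 = 63.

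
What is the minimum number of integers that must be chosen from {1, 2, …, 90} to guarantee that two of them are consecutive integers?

Partition {1, …, 90} into 45 pairs: {1,2}, {3,4}, …, {89,90}.
Choosing 45 integers — say the 45 even numbers 2, 4, …, 90 — takes one from each pair and avoids the property.
Choosing 46 forces two into the same pair by pigeonhole, and those are consecutive. So 46.

46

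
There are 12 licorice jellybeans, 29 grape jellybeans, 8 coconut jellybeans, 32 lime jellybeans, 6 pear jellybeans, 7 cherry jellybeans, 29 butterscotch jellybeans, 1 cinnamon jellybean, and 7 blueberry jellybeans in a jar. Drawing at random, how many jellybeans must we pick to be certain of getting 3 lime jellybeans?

The worst case draws every non-lime jellybean first: 12 + 29 + 8 + 6 + 7 + 29 + 1 + 7 = 99.
The next 3 draws are then forced to be lime, giving 99 + 3 = 102.

102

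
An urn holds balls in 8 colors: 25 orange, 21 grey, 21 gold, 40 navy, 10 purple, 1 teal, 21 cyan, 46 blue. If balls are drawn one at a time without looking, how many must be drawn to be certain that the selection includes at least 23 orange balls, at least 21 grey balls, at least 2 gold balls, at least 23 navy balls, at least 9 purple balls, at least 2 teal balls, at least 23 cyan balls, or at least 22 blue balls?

117

The worst case stops just short of every target: 22 orange, 20 grey, 1 gold, 22 navy, 8 purple, 1 teal, all 21 cyan, 21 blue — 22 + 20 + 1 + 22 + 8 + 1 + 21 + 21 = 116 balls.
One more ball must push some color to its target, so 116 + 1 = 117.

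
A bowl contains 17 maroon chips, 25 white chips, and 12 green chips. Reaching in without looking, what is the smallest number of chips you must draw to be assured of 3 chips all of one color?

7

The worst case takes 2 chips of each color without reaching 3 of any: 3 × 2 = 6.
The next chip must bring some color to 3, so 6 + 1 = 7.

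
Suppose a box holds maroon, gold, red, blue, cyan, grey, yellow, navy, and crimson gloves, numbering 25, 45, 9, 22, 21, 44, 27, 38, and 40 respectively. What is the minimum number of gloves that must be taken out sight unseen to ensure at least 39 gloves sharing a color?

Treat the 9 colors as pigeonholes.
In the worst case we take at most 38 of each color, but all 25 maroon, all 9 red, all 22 blue, all 21 cyan, and all 27 yellow (fewer than 38), giving 25 + 38 + 9 + 22 + 21 + 38 + 27 + 38 + 38 = 256.
One more glove then forces some color to 39, so 256 + 1 = 257.

257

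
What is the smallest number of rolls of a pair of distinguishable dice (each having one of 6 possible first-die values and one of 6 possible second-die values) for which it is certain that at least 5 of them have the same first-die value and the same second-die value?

145

There are 6 × 6 = 36 (first-die value, second-die value) combinations acting as pigeonholes.
With 36 × 4 = 144 rolls of a pair of distinguishable dice we could place exactly 4 in each, with no (first-die value, second-die value) pair reaching 5.
One more forces some (first-die value, second-die value) pair to hold 5, so 144 + 1 = 145.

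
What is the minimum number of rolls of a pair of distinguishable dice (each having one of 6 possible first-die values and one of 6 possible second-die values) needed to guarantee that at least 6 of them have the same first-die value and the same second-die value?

There are 6 × 6 = 36 (first-die value, second-die value) combinations acting as pigeonholes.
With 36 × 5 = 180 rolls of a pair of distinguishable dice we could place exactly 5 in each, with no (first-die value, second-die value) pair reaching 6.
One more forces some (first-die value, second-die value) pair to hold 6, so 180 + 1 = 181.

181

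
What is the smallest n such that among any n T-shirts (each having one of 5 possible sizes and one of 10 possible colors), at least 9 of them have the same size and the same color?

401

There are 5 × 10 = 50 (size, color) combinations acting as pigeonholes.
With 50 × 8 = 400 T-shirts we could place exactly 8 in each, with no (size, color) pair reaching 9.
One more forces some (size, color) pair to hold 9, so 400 + 1 = 401.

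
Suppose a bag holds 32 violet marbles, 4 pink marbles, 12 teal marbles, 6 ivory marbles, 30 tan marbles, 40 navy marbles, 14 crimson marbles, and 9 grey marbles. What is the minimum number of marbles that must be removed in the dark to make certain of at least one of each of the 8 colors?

144

The hardest color to obtain is pink: we could draw every other marble first — 147 − 4 = 143 marbles — without a single pink one.
The next draw must be pink, so 143 + 1 = 144.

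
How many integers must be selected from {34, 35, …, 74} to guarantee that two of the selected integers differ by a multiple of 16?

Use the pigeonhole principle on residue classes: group the integers by remainder mod 16; there are 16 residue classes, each nonempty in this range.
Choosing one from each class (16 integers) avoids any shared remainder.
One more choice must repeat a class, so two differ by a multiple of 16. Hence 16 + 1 = 17.

17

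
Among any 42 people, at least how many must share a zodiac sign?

There are 12 zodiac signs, which serve as the pigeonholes.
If each of the 12 zodiac signs held at most 3, the total would be at most 12 × 3 = 36 < 42, a contradiction.
So at least one holds ⌈42/12⌉ = 4.

4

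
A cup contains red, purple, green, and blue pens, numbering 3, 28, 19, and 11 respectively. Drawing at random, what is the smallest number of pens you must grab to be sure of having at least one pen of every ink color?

59

The hardest ink color to obtain is red: we could draw every other pen first — 61 − 3 = 58 pens — without a single red one.
The next draw must be red, so 58 + 1 = 59.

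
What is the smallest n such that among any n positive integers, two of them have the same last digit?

11

There are 10 possible last digits acting as pigeonholes.
With 10 positive integers we could place one in each, avoiding any repeat.
One more forces some class to hold 2, so 10 + 1 = 11.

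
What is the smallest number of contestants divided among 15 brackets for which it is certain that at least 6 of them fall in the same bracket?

76

There are 15 brackets acting as pigeonholes.
With 15 × 5 = 75 contestants we could place exactly 5 in each, with no class reaching 6.
One more forces some class to hold 6, so 75 + 1 = 76.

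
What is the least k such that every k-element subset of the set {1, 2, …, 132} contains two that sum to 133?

67

Partition {1, …, 132} into 66 pairs: {1,132}, {2,131}, …, {66,67}.
Choosing 66 integers — say the integers 1 through 66 — takes one from each pair and avoids the property.
Choosing 67 forces two into the same pair by pigeonhole, and those sum to 133. So 67.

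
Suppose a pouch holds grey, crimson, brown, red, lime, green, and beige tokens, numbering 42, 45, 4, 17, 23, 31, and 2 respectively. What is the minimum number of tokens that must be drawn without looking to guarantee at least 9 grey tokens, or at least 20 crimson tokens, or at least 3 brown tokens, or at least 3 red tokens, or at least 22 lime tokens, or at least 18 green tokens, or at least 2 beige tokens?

71

Each of the 7 colors has its own threshold; avoid all of them simultaneously.
The worst case stops just short of every target: 8 grey, 19 crimson, 2 brown, 2 red, 21 lime, 17 green, 1 beige — 8 + 19 + 2 + 2 + 21 + 17 + 1 = 70 tokens.
One more token must push some color to its target, so 70 + 1 = 71.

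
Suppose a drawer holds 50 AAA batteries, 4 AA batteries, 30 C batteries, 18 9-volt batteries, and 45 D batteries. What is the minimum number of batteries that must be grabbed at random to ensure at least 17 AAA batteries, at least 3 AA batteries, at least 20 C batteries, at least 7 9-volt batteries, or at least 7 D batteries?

Each of the 5 types has its own threshold; avoid all of them simultaneously.
The worst case stops just short of every target: 16 AAA, 2 AA, 19 C, 6 9-volt, 6 D — 16 + 2 + 19 + 6 + 6 = 49 batteries.
One more battery must push some type to its target, so 49 + 1 = 50.

50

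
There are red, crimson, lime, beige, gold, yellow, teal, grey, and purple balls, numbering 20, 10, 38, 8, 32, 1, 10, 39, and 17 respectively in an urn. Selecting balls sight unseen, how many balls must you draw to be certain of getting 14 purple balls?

172

The worst case draws every non-purple ball first: 20 + 10 + 38 + 8 + 32 + 1 + 10 + 39 = 158.
The next 14 draws are then forced to be purple, giving 158 + 14 = 172.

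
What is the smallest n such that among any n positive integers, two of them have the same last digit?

11

There are 10 possible last digits acting as pigeonholes.
With 10 positive integers we could place one in each, avoiding any repeat.
One more forces some class to hold 2, so 10 + 1 = 11.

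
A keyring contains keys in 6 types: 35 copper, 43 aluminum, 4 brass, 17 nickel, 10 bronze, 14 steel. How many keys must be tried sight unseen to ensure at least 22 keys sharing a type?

88

In the worst case we take at most 21 of each type, but all 4 brass, all 17 nickel, all 10 bronze, and all 14 steel (fewer than 21), giving 21 + 21 + 4 + 17 + 10 + 14 = 87.
One more key then forces some type to 22, so 87 + 1 = 88.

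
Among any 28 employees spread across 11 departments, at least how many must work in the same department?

The 28 employees fall into 11 departments.
If each of the 11 departments held at most 2, the total would be at most 11 × 2 = 22 < 28, a contradiction.
So at least one holds ⌈28/11⌉ = 3.

3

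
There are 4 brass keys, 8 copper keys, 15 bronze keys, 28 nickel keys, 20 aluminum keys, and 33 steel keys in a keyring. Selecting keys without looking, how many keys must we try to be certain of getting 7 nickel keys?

The worst case draws every non-nickel key first: 4 + 8 + 15 + 20 + 33 = 80.
The next 7 draws are then forced to be nickel, giving 80 + 7 = 87.

87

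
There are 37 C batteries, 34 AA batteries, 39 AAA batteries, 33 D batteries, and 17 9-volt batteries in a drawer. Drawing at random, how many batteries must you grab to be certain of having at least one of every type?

The hardest type to obtain is 9-volt: we could draw every other battery first — 160 − 17 = 143 batteries — without a single 9-volt one.
The next draw must be 9-volt, so 143 + 1 = 144.

144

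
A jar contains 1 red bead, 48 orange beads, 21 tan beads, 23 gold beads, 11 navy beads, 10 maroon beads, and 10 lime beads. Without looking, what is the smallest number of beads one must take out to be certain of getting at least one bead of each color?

124

The hardest color to obtain is red: we could draw every other bead first — 124 − 1 = 123 beads — without a single red one.
The next draw must be red, so 123 + 1 = 124.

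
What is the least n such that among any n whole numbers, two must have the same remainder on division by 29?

Use the pigeonhole principle on residue classes: two integers differ by a multiple of 29 exactly when they share a remainder mod 29.
There are 29 residue classes mod 29, so 29 integers can all lie in distinct classes.
One more integer must repeat a residue, giving a difference divisible by 29. So n = 29 + 1 = 30.

30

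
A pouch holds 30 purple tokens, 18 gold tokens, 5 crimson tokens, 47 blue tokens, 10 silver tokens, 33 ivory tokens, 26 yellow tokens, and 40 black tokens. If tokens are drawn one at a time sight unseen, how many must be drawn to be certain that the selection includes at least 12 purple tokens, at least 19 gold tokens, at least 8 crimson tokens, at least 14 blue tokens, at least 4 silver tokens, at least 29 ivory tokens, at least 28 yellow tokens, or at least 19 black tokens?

Each of the 8 colors has its own threshold; avoid all of them simultaneously.
The worst case stops just short of every target: 11 purple, 18 gold, all 5 crimson, 13 blue, 3 silver, 28 ivory, all 26 yellow, 18 black — 11 + 18 + 5 + 13 + 3 + 28 + 26 + 18 = 122 tokens.
One more token must push some color to its target, so 122 + 1 = 123.

123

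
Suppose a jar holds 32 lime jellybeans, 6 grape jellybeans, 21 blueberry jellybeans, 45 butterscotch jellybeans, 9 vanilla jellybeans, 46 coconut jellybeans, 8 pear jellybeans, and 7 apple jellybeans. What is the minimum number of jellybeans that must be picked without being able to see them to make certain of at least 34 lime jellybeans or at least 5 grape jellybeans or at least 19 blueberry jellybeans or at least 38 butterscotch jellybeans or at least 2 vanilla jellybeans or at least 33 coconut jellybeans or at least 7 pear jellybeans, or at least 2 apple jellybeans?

Each of the 8 flavors has its own threshold; avoid all of them simultaneously.
The worst case stops just short of every target: all 32 lime, 4 grape, 18 blueberry, 37 butterscotch, 1 vanilla, 32 coconut, 6 pear, 1 apple — 32 + 4 + 18 + 37 + 1 + 32 + 6 + 1 = 131 jellybeans.
One more jellybean must push some flavor to its target, so 131 + 1 = 132.

132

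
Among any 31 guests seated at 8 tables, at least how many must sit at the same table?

The 31 guests fall into 8 tables.
If each of the 8 tables held at most 3, the total would be at most 8 × 3 = 24 < 31, a contradiction.
So at least one holds ⌈31/8⌉ = 4.

4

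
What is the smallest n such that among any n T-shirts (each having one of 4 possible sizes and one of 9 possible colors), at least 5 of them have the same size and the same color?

145

There are 4 × 9 = 36 (size, color) combinations acting as pigeonholes.
With 36 × 4 = 144 T-shirts we could place exactly 4 in each, with no (size, color) pair reaching 5.
One more forces some (size, color) pair to hold 5, so 144 + 1 = 145.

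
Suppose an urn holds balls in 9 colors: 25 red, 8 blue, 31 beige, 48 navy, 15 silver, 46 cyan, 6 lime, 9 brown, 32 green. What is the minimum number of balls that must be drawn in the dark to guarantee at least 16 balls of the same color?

114

In the worst case we take at most 15 of each color, but all 8 blue, all 6 lime, and all 9 brown (fewer than 15), giving 15 + 8 + 15 + 15 + 15 + 15 + 6 + 9 + 15 = 113.
One more ball then forces some color to 16, so 113 + 1 = 114.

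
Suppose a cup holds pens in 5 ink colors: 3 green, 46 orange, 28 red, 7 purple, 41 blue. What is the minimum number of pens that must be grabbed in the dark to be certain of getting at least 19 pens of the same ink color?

65

In the worst case we take at most 18 of each ink color, but all 3 green and all 7 purple (fewer than 18), giving 3 + 18 + 18 + 7 + 18 = 64.
One more pen then forces some ink color to 19, so 64 + 1 = 65.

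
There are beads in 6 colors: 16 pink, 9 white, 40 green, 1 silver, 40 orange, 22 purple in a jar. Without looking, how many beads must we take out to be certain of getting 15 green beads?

103

The worst case draws every non-green bead first: 16 + 9 + 1 + 40 + 22 = 88.
The next 15 draws are then forced to be green, giving 88 + 15 = 103.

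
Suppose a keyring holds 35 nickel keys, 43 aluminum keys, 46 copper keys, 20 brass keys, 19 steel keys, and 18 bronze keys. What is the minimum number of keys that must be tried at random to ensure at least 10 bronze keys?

173

The worst case draws every non-bronze key first: 35 + 43 + 46 + 20 + 19 = 163.
The next 10 draws are then forced to be bronze, giving 163 + 10 = 173.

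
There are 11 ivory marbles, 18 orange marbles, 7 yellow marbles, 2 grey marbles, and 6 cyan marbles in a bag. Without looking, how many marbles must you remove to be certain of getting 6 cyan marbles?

To avoid cyan marbles as long as possible, exhaust the other 4 colors first.
The worst case draws every non-cyan marble first: 11 + 18 + 7 + 2 = 38.
The next 6 draws are then forced to be cyan, giving 38 + 6 = 44.

44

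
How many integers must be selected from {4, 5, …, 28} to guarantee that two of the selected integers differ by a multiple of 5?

6

Group the integers by remainder mod 5; there are 5 residue classes, each nonempty in this range.
Choosing one from each class (5 integers) avoids any shared remainder.
One more choice must repeat a class, so two differ by a multiple of 5. Hence 5 + 1 = 6.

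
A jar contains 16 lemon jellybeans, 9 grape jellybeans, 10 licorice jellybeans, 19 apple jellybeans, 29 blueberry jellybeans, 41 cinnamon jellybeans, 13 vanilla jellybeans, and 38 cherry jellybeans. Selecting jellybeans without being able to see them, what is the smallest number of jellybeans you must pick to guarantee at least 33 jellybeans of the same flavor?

Treat the 8 flavors as pigeonholes.
In the worst case we take at most 32 of each flavor, but all 16 lemon, all 9 grape, all 10 licorice, all 19 apple, all 29 blueberry, and all 13 vanilla (fewer than 32), giving 16 + 9 + 10 + 19 + 29 + 32 + 13 + 32 = 160.
One more jellybean then forces some flavor to 33, so 160 + 1 = 161.

161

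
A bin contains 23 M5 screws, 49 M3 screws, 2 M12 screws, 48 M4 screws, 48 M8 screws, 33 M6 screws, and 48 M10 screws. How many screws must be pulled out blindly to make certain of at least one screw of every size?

250

The hardest size to obtain is M12: we could draw every other screw first — 251 − 2 = 249 screws — without a single M12 one.
The next draw must be M12, so 249 + 1 = 250.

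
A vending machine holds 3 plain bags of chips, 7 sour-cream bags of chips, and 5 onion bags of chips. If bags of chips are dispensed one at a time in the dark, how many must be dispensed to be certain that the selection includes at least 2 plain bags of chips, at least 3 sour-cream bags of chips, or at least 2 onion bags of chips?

5

Each of the 3 flavors has its own threshold; avoid all of them simultaneously.
The worst case stops just short of every target: 1 plain, 2 sour-cream, 1 onion — 1 + 2 + 1 = 4 bags of chips.
One more bag of chips must push some flavor to its target, so 4 + 1 = 5.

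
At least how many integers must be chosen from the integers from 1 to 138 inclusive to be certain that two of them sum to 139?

70

Partition {1, …, 138} into 69 pairs: {1,138}, {2,137}, …, {69,70}.
Choosing 69 integers — say the integers 1 through 69 — takes one from each pair and avoids the property.
Choosing 70 forces two into the same pair by pigeonhole, and those sum to 139. So 70.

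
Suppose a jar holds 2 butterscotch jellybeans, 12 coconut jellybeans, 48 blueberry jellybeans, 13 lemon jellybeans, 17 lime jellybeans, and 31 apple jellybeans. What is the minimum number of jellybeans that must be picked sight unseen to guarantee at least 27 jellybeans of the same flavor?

In the worst case we take at most 26 of each flavor, but all 2 butterscotch, all 12 coconut, all 13 lemon, and all 17 lime (fewer than 26), giving 2 + 12 + 26 + 13 + 17 + 26 = 96.
One more jellybean then forces some flavor to 27, so 96 + 1 = 97.

97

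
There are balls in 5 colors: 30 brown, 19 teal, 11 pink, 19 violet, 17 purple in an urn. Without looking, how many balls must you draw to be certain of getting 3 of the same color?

The worst case takes 2 balls of each color without reaching 3 of any: 5 × 2 = 10.
The next ball must bring some color to 3, so 10 + 1 = 11.

11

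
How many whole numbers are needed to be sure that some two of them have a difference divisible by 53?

54

Two integers differ by a multiple of 53 exactly when they share a remainder mod 53.
There are 53 residue classes mod 53, so 53 integers can all lie in distinct classes.
One more integer must repeat a residue, giving a difference divisible by 53. So n = 53 + 1 = 54.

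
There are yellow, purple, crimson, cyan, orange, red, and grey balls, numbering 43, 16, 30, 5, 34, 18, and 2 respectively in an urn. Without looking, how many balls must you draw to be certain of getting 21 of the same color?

102

In the worst case we take at most 20 of each color, but all 16 purple, all 5 cyan, all 18 red, and all 2 grey (fewer than 20), giving 20 + 16 + 20 + 5 + 20 + 18 + 2 = 101.
One more ball then forces some color to 21, so 101 + 1 = 102.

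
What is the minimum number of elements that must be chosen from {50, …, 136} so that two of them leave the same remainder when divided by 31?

Use the pigeonhole principle on residue classes: group the integers by remainder mod 31; there are 31 residue classes, each nonempty in this range.
Choosing one from each class (31 integers) avoids any shared remainder.
One more choice must repeat a class, so two differ by a multiple of 31. Hence 31 + 1 = 32.

32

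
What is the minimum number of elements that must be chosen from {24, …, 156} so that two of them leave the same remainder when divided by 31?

Group the integers by remainder mod 31; there are 31 residue classes, each nonempty in this range.
Choosing one from each class (31 integers) avoids any shared remainder.
One more choice must repeat a class, so two differ by a multiple of 31. Hence 31 + 1 = 32.

32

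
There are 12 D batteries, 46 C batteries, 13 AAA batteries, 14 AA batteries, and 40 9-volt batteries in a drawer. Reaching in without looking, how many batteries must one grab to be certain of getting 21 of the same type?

In the worst case we take at most 20 of each type, but all 12 D, all 13 AAA, and all 14 AA (fewer than 20), giving 12 + 20 + 13 + 14 + 20 = 79.
One more battery then forces some type to 21, so 79 + 1 = 80.

80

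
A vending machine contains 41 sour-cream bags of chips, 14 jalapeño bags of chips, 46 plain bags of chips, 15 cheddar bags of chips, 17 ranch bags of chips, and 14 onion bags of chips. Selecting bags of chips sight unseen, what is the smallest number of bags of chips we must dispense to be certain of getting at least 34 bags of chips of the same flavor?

Treat the 6 flavors as pigeonholes.
In the worst case we take at most 33 of each flavor, but all 14 jalapeño, all 15 cheddar, all 17 ranch, and all 14 onion (fewer than 33), giving 33 + 14 + 33 + 15 + 17 + 14 = 126.
One more bag of chips then forces some flavor to 34, so 126 + 1 = 127.

127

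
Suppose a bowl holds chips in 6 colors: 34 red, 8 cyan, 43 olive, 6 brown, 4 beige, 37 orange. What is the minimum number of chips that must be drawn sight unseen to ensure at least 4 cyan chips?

To avoid cyan chips as long as possible, exhaust the other 5 colors first.
The worst case draws every non-cyan chip first: 34 + 43 + 6 + 4 + 37 = 124.
The next 4 draws are then forced to be cyan, giving 124 + 4 = 128.

128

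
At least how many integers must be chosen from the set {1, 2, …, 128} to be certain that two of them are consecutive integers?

65

Partition {1, …, 128} into 64 pairs: {1,2}, {3,4}, …, {127,128}.
Choosing 64 integers — say the 64 even numbers 2, 4, …, 128 — takes one from each pair and avoids the property.
Choosing 65 forces two into the same pair by pigeonhole, and those are consecutive. So 65.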